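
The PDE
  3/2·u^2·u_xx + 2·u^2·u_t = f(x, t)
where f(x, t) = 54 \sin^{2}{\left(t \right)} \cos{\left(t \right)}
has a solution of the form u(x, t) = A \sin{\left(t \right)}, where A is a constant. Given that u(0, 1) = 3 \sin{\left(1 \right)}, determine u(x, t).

Substitute the ansatz u = A \sin{\left(t \right)} into the left-hand side.
Derivatives of the ansatz:
  u_xx = 0
  u_t = A \cos{\left(t \right)}
Term by term:
  3/2·u^2·u_xx = 0
  2·u^2·u_t = 2 A^{3} \sin^{2}{\left(t \right)} \cos{\left(t \right)}
So the left-hand side equals
  2 A^{3} \sin^{2}{\left(t \right)} \cos{\left(t \right)}
This must equal f(x, t) = 54 \sin^{2}{\left(t \right)} \cos{\left(t \right)} identically.
Matching coefficients of the independent functions:
  [\sin^{2}{\left(t \right)} \cos{\left(t \right)}]:  2 A^{3} = 54
Solving: A = 3.
Check against the point condition:
  u(0, 1) = 3 \sin{\left(1 \right)}  ⟹  A \sin{\left(1 \right)} = 3 \sin{\left(1 \right)}  ✓
Hence u(x, t) = 3 \sin{\left(t \right)}.

Answer: u(x, t) = 3 \sin{\left(t \right)}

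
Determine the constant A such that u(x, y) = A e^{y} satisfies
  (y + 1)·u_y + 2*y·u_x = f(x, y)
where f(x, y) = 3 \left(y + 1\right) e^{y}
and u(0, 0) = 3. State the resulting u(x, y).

Substitute the ansatz u = A e^{y} into the left-hand side.
Derivatives of the ansatz:
  u_y = A e^{y}
  u_x = 0
Term by term:
  (y + 1)·u_y = A y e^{y} + A e^{y}
  2*y·u_x = 0
So the left-hand side equals
  A y e^{y} + A e^{y}
This must equal f(x, y) identically; expanded, f = 3 y e^{y} + 3 e^{y}.
Matching coefficients of the independent functions:
  [y e^{y}, e^{y}]:  A = 3
Solving: A = 3.
Check against the point condition:
  u(0, 0) = 3  ⟹  A = 3  ✓
Hence u(x, y) = 3 e^{y}.

Answer: u(x, y) = 3 e^{y}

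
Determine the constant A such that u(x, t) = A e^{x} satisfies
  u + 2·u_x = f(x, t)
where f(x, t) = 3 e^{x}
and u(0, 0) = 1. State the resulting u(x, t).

Substitute the ansatz u = A e^{x} into the left-hand side.
Derivatives of the ansatz:
  u_x = A e^{x}
Term by term:
  u = A e^{x}
  2·u_x = 2 A e^{x}
So the left-hand side equals
  3 A e^{x}
This must equal f(x, t) = 3 e^{x} identically.
Matching coefficients of the independent functions:
  [e^{x}]:  3 A = 3
Solving: A = 1.
Check against the point condition:
  u(0, 0) = 1  ⟹  A = 1  ✓
Hence u(x, t) = e^{x}.

Answer: u(x, t) = e^{x}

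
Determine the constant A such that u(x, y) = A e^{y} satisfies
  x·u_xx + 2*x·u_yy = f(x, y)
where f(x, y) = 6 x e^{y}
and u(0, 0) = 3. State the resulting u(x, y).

Substitute the ansatz u = A e^{y} into the left-hand side.
Derivatives of the ansatz:
  u_xx = 0
  u_yy = A e^{y}
Term by term:
  x·u_xx = 0
  2*x·u_yy = 2 A x e^{y}
So the left-hand side equals
  2 A x e^{y}
This must equal f(x, y) = 6 x e^{y} identically.
Matching coefficients of the independent functions:
  [x e^{y}]:  2 A = 6
Solving: A = 3.
Check against the point condition:
  u(0, 0) = 3  ⟹  A = 3  ✓
Hence u(x, y) = 3 e^{y}.

Answer: u(x, y) = 3 e^{y}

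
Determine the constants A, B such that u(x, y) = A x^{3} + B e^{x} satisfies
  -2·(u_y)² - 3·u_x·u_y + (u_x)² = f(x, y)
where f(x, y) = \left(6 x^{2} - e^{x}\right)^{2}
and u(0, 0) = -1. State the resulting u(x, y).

Substitute the ansatz u = A x^{3} + B e^{x} into the left-hand side.
Derivatives of the ansatz:
  u_y = 0
  u_x = 3 A x^{2} + B e^{x}
Term by term:
  -2·(u_y)² = 0
  -3·u_x·u_y = 0
  (u_x)² = 9 A^{2} x^{4} + 6 A B x^{2} e^{x} + B^{2} e^{2 x}
So the left-hand side equals
  9 A^{2} x^{4} + 6 A B x^{2} e^{x} + B^{2} e^{2 x}
This must equal f(x, y) identically; expanded, f = 36 x^{4} - 12 x^{2} e^{x} + e^{2 x}.
Matching coefficients of the independent functions:
  [x^{4}]:  9 A^{2} = 36
  [x^{2} e^{x}]:  6 A B = -12
  [e^{2 x}]:  B^{2} = 1
These equations allow (A, B) = (-2, 1) or (2, -1).
Impose the point condition(s):
  u(0, 0) = -1  ⟹  B = -1
Only A = 2, B = -1 satisfies everything.
Hence u(x, y) = 2 x^{3} - e^{x}.

Answer: u(x, y) = 2 x^{3} - e^{x}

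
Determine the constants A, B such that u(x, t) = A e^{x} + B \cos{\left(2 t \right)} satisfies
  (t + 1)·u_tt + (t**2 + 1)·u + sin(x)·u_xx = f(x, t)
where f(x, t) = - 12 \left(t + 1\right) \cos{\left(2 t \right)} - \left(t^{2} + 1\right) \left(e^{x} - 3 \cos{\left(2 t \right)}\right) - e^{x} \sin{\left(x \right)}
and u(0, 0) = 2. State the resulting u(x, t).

Answer: u(x, t) = - e^{x} + 3 \cos{\left(2 t \right)}

Derivation:
Substitute the ansatz u = A e^{x} + B \cos{\left(2 t \right)} into the left-hand side.
Derivatives of the ansatz:
  u_tt = - 4 B \cos{\left(2 t \right)}
  u_xx = A e^{x}
Term by term:
  (t + 1)·u_tt = - 4 B t \cos{\left(2 t \right)} - 4 B \cos{\left(2 t \right)}
  (t**2 + 1)·u = A t^{2} e^{x} + A e^{x} + B t^{2} \cos{\left(2 t \right)} + B \cos{\left(2 t \right)}
  sin(x)·u_xx = A e^{x} \sin{\left(x \right)}
So the left-hand side equals
  A t^{2} e^{x} + A e^{x} \sin{\left(x \right)} + A e^{x} + B t^{2} \cos{\left(2 t \right)} - 4 B t \cos{\left(2 t \right)} - 3 B \cos{\left(2 t \right)}
This must equal f(x, t) identically; expanded, f = - t^{2} e^{x} + 3 t^{2} \cos{\left(2 t \right)} - 12 t \cos{\left(2 t \right)} - e^{x} \sin{\left(x \right)} - e^{x} - 9 \cos{\left(2 t \right)}.
Matching coefficients of the independent functions:
  [t \cos{\left(2 t \right)}]:  - 4 B = -12
  [t^{2} e^{x}, e^{x} \sin{\left(x \right)}, e^{x}]:  A = -1
  [t^{2} \cos{\left(2 t \right)}]:  B = 3
  [\cos{\left(2 t \right)}]:  - 3 B = -9
Solving: A = -1, B = 3.
Check against the point condition:
  u(0, 0) = 2  ⟹  A + B = 2  ✓
Hence u(x, t) = - e^{x} + 3 \cos{\left(2 t \right)}.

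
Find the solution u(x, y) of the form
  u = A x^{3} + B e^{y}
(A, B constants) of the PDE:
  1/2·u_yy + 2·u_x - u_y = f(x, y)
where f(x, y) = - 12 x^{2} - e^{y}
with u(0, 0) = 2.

Answer: u(x, y) = - 2 x^{3} + 2 e^{y}

Derivation:
Substitute the ansatz u = A x^{3} + B e^{y} into the left-hand side.
Derivatives of the ansatz:
  u_yy = B e^{y}
  u_x = 3 A x^{2}
  u_y = B e^{y}
Term by term:
  1/2·u_yy = \frac{B e^{y}}{2}
  2·u_x = 6 A x^{2}
  -u_y = - B e^{y}
So the left-hand side equals
  6 A x^{2} - \frac{B e^{y}}{2}
This must equal f(x, y) = - 12 x^{2} - e^{y} identically.
Matching coefficients of the independent functions:
  [x^{2}]:  6 A = -12
  [e^{y}]:  - \frac{B}{2} = -1
Solving: A = -2, B = 2.
Check against the point condition:
  u(0, 0) = 2  ⟹  B = 2  ✓
Hence u(x, y) = - 2 x^{3} + 2 e^{y}.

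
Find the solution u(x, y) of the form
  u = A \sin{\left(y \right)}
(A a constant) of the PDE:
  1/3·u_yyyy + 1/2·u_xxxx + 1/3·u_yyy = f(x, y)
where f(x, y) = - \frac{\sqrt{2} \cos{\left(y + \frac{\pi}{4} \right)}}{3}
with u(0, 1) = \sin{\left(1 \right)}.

Answer: u(x, y) = \sin{\left(y \right)}

Derivation:
Substitute the ansatz u = A \sin{\left(y \right)} into the left-hand side.
Derivatives of the ansatz:
  u_yyyy = A \sin{\left(y \right)}
  u_xxxx = 0
  u_yyy = - A \cos{\left(y \right)}
Term by term:
  1/3·u_yyyy = \frac{A \sin{\left(y \right)}}{3}
  1/2·u_xxxx = 0
  1/3·u_yyy = - \frac{A \cos{\left(y \right)}}{3}
So the left-hand side equals
  \frac{A \sin{\left(y \right)}}{3} - \frac{A \cos{\left(y \right)}}{3}
This must equal f(x, y) identically; expanded, f = \frac{\sin{\left(y \right)}}{3} - \frac{\cos{\left(y \right)}}{3}.
Matching coefficients of the independent functions:
  [\sin{\left(y \right)}]:  \frac{A}{3} = \frac{1}{3}
  [\cos{\left(y \right)}]:  - \frac{A}{3} = - \frac{1}{3}
Solving: A = 1.
Check against the point condition:
  u(0, 1) = \sin{\left(1 \right)}  ⟹  A \sin{\left(1 \right)} = \sin{\left(1 \right)}  ✓
Hence u(x, y) = \sin{\left(y \right)}.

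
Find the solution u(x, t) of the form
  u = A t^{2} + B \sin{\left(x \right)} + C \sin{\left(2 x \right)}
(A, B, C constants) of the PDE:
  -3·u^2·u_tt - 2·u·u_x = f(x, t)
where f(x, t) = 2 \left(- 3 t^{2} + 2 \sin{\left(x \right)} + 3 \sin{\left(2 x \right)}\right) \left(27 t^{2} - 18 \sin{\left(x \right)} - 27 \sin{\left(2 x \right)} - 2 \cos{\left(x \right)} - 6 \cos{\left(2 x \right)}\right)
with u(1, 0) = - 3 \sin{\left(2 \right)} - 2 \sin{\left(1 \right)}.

Substitute the ansatz u = A t^{2} + B \sin{\left(x \right)} + C \sin{\left(2 x \right)} into the left-hand side.
Derivatives of the ansatz:
  u_tt = 2 A
  u_x = B \cos{\left(x \right)} + 2 C \cos{\left(2 x \right)}
Term by term:
  -3·u^2·u_tt = - 6 A^{3} t^{4} - 12 A^{2} B t^{2} \sin{\left(x \right)} - 12 A^{2} C t^{2} \sin{\left(2 x \right)} - 6 A B^{2} \sin^{2}{\left(x \right)} - 12 A B C \sin{\left(x \right)} \sin{\left(2 x \right)} - 6 A C^{2} \sin^{2}{\left(2 x \right)}
  -2·u·u_x = - 2 A B t^{2} \cos{\left(x \right)} - 4 A C t^{2} \cos{\left(2 x \right)} - 2 B^{2} \sin{\left(x \right)} \cos{\left(x \right)} - 4 B C \sin{\left(x \right)} \cos{\left(2 x \right)} - 2 B C \sin{\left(2 x \right)} \cos{\left(x \right)} - 4 C^{2} \sin{\left(2 x \right)} \cos{\left(2 x \right)}
So the left-hand side equals
  - 6 A^{3} t^{4} - 12 A^{2} B t^{2} \sin{\left(x \right)} - 12 A^{2} C t^{2} \sin{\left(2 x \right)} - 6 A B^{2} \sin^{2}{\left(x \right)} - 12 A B C \sin{\left(x \right)} \sin{\left(2 x \right)} - 2 A B t^{2} \cos{\left(x \right)} - 6 A C^{2} \sin^{2}{\left(2 x \right)} - 4 A C t^{2} \cos{\left(2 x \right)} - 2 B^{2} \sin{\left(x \right)} \cos{\left(x \right)} - 4 B C \sin{\left(x \right)} \cos{\left(2 x \right)} - 2 B C \sin{\left(2 x \right)} \cos{\left(x \right)} - 4 C^{2} \sin{\left(2 x \right)} \cos{\left(2 x \right)}
This must equal f(x, t) identically; expanded, f = - 162 t^{4} + 216 t^{2} \sin{\left(x \right)} + 324 t^{2} \sin{\left(2 x \right)} + 12 t^{2} \cos{\left(x \right)} + 36 t^{2} \cos{\left(2 x \right)} - 72 \sin^{2}{\left(x \right)} - 216 \sin{\left(x \right)} \sin{\left(2 x \right)} - 8 \sin{\left(x \right)} \cos{\left(x \right)} - 24 \sin{\left(x \right)} \cos{\left(2 x \right)} - 162 \sin^{2}{\left(2 x \right)} - 12 \sin{\left(2 x \right)} \cos{\left(x \right)} - 36 \sin{\left(2 x \right)} \cos{\left(2 x \right)}.
Matching coefficients of the independent functions:
  [t^{4}]:  - 6 A^{3} = -162
  [t^{2} \sin{\left(x \right)}]:  - 12 A^{2} B = 216
  [t^{2} \sin{\left(2 x \right)}]:  - 12 A^{2} C = 324
  [t^{2} \cos{\left(x \right)}]:  - 2 A B = 12
  [t^{2} \cos{\left(2 x \right)}]:  - 4 A C = 36
  [\sin{\left(x \right)} \sin{\left(2 x \right)}]:  - 12 A B C = -216
  [\sin{\left(x \right)} \cos{\left(x \right)}]:  - 2 B^{2} = -8
  [\sin{\left(x \right)} \cos{\left(2 x \right)}]:  - 4 B C = -24
  [\sin{\left(2 x \right)} \cos{\left(x \right)}]:  - 2 B C = -12
  [\sin{\left(2 x \right)} \cos{\left(2 x \right)}]:  - 4 C^{2} = -36
  [\sin^{2}{\left(x \right)}]:  - 6 A B^{2} = -72
  [\sin^{2}{\left(2 x \right)}]:  - 6 A C^{2} = -162
Solving: A = 3, B = -2, C = -3.
Check against the point condition:
  u(1, 0) = - 3 \sin{\left(2 \right)} - 2 \sin{\left(1 \right)}  ⟹  B \sin{\left(1 \right)} + C \sin{\left(2 \right)} = - 3 \sin{\left(2 \right)} - 2 \sin{\left(1 \right)}  ✓
Hence u(x, t) = 3 t^{2} - 2 \sin{\left(x \right)} - 3 \sin{\left(2 x \right)}.

Answer: u(x, t) = 3 t^{2} - 2 \sin{\left(x \right)} - 3 \sin{\left(2 x \right)}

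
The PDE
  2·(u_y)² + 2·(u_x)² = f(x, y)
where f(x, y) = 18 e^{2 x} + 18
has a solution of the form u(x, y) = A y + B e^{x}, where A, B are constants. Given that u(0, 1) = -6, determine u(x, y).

Substitute the ansatz u = A y + B e^{x} into the left-hand side.
Derivatives of the ansatz:
  u_y = A
  u_x = B e^{x}
Term by term:
  2·(u_y)² = 2 A^{2}
  2·(u_x)² = 2 B^{2} e^{2 x}
So the left-hand side equals
  2 A^{2} + 2 B^{2} e^{2 x}
This must equal f(x, y) = 18 e^{2 x} + 18 identically.
Matching coefficients of the independent functions:
  [constant term]:  2 A^{2} = 18
  [e^{2 x}]:  2 B^{2} = 18
These equations allow (A, B) = (-3, -3) or (-3, 3) or (3, -3) or (3, 3).
Impose the point condition(s):
  u(0, 1) = -6  ⟹  A + B = -6
Only A = -3, B = -3 satisfies everything.
Hence u(x, y) = - 3 y - 3 e^{x}.

Answer: u(x, y) = - 3 y - 3 e^{x}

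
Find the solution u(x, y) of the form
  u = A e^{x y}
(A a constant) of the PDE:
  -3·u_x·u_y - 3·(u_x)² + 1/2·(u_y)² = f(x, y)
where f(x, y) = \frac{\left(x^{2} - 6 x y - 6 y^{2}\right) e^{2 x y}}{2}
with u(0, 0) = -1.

Substitute the ansatz u = A e^{x y} into the left-hand side.
Derivatives of the ansatz:
  u_x = A y e^{x y}
  u_y = A x e^{x y}
Term by term:
  -3·u_x·u_y = - 3 A^{2} x y e^{2 x y}
  -3·(u_x)² = - 3 A^{2} y^{2} e^{2 x y}
  1/2·(u_y)² = \frac{A^{2} x^{2} e^{2 x y}}{2}
So the left-hand side equals
  \frac{A^{2} x^{2} e^{2 x y}}{2} - 3 A^{2} x y e^{2 x y} - 3 A^{2} y^{2} e^{2 x y}
This must equal f(x, y) identically; expanded, f = \frac{x^{2} e^{2 x y}}{2} - 3 x y e^{2 x y} - 3 y^{2} e^{2 x y}.
Matching coefficients of the independent functions:
  [x^{2} e^{2 x y}]:  \frac{A^{2}}{2} = \frac{1}{2}
  [y^{2} e^{2 x y}, x y e^{2 x y}]:  - 3 A^{2} = -3
These equations allow (A) = (-1) or (1).
Impose the point condition(s):
  u(0, 0) = -1  ⟹  A = -1
Only A = -1 satisfies everything.
Hence u(x, y) = - e^{x y}.

Answer: u(x, y) = - e^{x y}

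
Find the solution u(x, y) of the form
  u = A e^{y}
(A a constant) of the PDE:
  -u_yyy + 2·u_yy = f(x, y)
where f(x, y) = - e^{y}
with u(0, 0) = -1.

Substitute the ansatz u = A e^{y} into the left-hand side.
Derivatives of the ansatz:
  u_yyy = A e^{y}
  u_yy = A e^{y}
Term by term:
  -u_yyy = - A e^{y}
  2·u_yy = 2 A e^{y}
So the left-hand side equals
  A e^{y}
This must equal f(x, y) = - e^{y} identically.
Matching coefficients of the independent functions:
  [e^{y}]:  A = -1
Solving: A = -1.
Check against the point condition:
  u(0, 0) = -1  ⟹  A = -1  ✓
Hence u(x, y) = - e^{y}.

Answer: u(x, y) = - e^{y}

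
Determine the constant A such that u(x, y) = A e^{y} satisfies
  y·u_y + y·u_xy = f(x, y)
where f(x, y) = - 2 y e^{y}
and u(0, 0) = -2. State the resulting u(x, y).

Substitute the ansatz u = A e^{y} into the left-hand side.
Derivatives of the ansatz:
  u_y = A e^{y}
  u_xy = 0
Term by term:
  y·u_y = A y e^{y}
  y·u_xy = 0
So the left-hand side equals
  A y e^{y}
This must equal f(x, y) = - 2 y e^{y} identically.
Matching coefficients of the independent functions:
  [y e^{y}]:  A = -2
Solving: A = -2.
Check against the point condition:
  u(0, 0) = -2  ⟹  A = -2  ✓
Hence u(x, y) = - 2 e^{y}.

Answer: u(x, y) = - 2 e^{y}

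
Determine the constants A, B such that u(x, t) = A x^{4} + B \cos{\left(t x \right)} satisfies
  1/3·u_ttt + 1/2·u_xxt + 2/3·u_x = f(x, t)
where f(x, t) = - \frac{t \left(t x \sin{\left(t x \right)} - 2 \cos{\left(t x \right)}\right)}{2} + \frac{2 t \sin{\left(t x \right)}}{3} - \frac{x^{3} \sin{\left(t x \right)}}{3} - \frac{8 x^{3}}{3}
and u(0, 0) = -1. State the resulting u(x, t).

Substitute the ansatz u = A x^{4} + B \cos{\left(t x \right)} into the left-hand side.
Derivatives of the ansatz:
  u_ttt = B x^{3} \sin{\left(t x \right)}
  u_xxt = B t^{2} x \sin{\left(t x \right)} - 2 B t \cos{\left(t x \right)}
  u_x = 4 A x^{3} - B t \sin{\left(t x \right)}
Term by term:
  1/3·u_ttt = \frac{B x^{3} \sin{\left(t x \right)}}{3}
  1/2·u_xxt = \frac{B t^{2} x \sin{\left(t x \right)}}{2} - B t \cos{\left(t x \right)}
  2/3·u_x = \frac{8 A x^{3}}{3} - \frac{2 B t \sin{\left(t x \right)}}{3}
So the left-hand side equals
  \frac{8 A x^{3}}{3} + \frac{B t^{2} x \sin{\left(t x \right)}}{2} - \frac{2 B t \sin{\left(t x \right)}}{3} - B t \cos{\left(t x \right)} + \frac{B x^{3} \sin{\left(t x \right)}}{3}
This must equal f(x, t) identically; expanded, f = - \frac{t^{2} x \sin{\left(t x \right)}}{2} + \frac{2 t \sin{\left(t x \right)}}{3} + t \cos{\left(t x \right)} - \frac{x^{3} \sin{\left(t x \right)}}{3} - \frac{8 x^{3}}{3}.
Matching coefficients of the independent functions:
  [x^{3}]:  \frac{8 A}{3} = - \frac{8}{3}
  [t \sin{\left(t x \right)}]:  - \frac{2 B}{3} = \frac{2}{3}
  [t \cos{\left(t x \right)}]:  - B = 1
  [x^{3} \sin{\left(t x \right)}]:  \frac{B}{3} = - \frac{1}{3}
  [t^{2} x \sin{\left(t x \right)}]:  \frac{B}{2} = - \frac{1}{2}
Solving: A = -1, B = -1.
Check against the point condition:
  u(0, 0) = -1  ⟹  B = -1  ✓
Hence u(x, t) = - x^{4} - \cos{\left(t x \right)}.

Answer: u(x, t) = - x^{4} - \cos{\left(t x \right)}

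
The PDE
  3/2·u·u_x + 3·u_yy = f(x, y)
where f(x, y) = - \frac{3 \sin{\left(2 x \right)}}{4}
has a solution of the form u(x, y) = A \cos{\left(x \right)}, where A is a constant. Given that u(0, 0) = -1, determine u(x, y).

Substitute the ansatz u = A \cos{\left(x \right)} into the left-hand side.
Derivatives of the ansatz:
  u_x = - A \sin{\left(x \right)}
  u_yy = 0
Term by term:
  3/2·u·u_x = - \frac{3 A^{2} \sin{\left(x \right)} \cos{\left(x \right)}}{2}
  3·u_yy = 0
So the left-hand side equals
  - \frac{3 A^{2} \sin{\left(x \right)} \cos{\left(x \right)}}{2}
This must equal f(x, y) identically; expanded, f = - \frac{3 \sin{\left(x \right)} \cos{\left(x \right)}}{2}.
Matching coefficients of the independent functions:
  [\sin{\left(x \right)} \cos{\left(x \right)}]:  - \frac{3 A^{2}}{2} = - \frac{3}{2}
These equations allow (A) = (-1) or (1).
Impose the point condition(s):
  u(0, 0) = -1  ⟹  A = -1
Only A = -1 satisfies everything.
Hence u(x, y) = - \cos{\left(x \right)}.

Answer: u(x, y) = - \cos{\left(x \right)}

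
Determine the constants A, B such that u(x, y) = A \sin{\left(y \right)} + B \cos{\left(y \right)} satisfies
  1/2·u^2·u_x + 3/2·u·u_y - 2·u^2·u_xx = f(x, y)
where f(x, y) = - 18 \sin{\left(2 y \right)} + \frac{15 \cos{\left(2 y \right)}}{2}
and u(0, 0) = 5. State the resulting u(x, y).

Answer: u(x, y) = \sin{\left(y \right)} + 5 \cos{\left(y \right)}

Derivation:
Substitute the ansatz u = A \sin{\left(y \right)} + B \cos{\left(y \right)} into the left-hand side.
Derivatives of the ansatz:
  u_x = 0
  u_y = A \cos{\left(y \right)} - B \sin{\left(y \right)}
  u_xx = 0
Term by term:
  1/2·u^2·u_x = 0
  3/2·u·u_y = \frac{3 A^{2} \sin{\left(y \right)} \cos{\left(y \right)}}{2} - \frac{3 A B \sin^{2}{\left(y \right)}}{2} + \frac{3 A B \cos^{2}{\left(y \right)}}{2} - \frac{3 B^{2} \sin{\left(y \right)} \cos{\left(y \right)}}{2}
  -2·u^2·u_xx = 0
So the left-hand side equals
  \frac{3 A^{2} \sin{\left(y \right)} \cos{\left(y \right)}}{2} - \frac{3 A B \sin^{2}{\left(y \right)}}{2} + \frac{3 A B \cos^{2}{\left(y \right)}}{2} - \frac{3 B^{2} \sin{\left(y \right)} \cos{\left(y \right)}}{2}
This must equal f(x, y) identically; expanded, f = - \frac{15 \sin^{2}{\left(y \right)}}{2} - 36 \sin{\left(y \right)} \cos{\left(y \right)} + \frac{15 \cos^{2}{\left(y \right)}}{2}.
Matching coefficients of the independent functions:
  [\sin{\left(y \right)} \cos{\left(y \right)}]:  \frac{3 A^{2}}{2} - \frac{3 B^{2}}{2} = -36
  [\sin^{2}{\left(y \right)}]:  - \frac{3 A B}{2} = - \frac{15}{2}
  [\cos^{2}{\left(y \right)}]:  \frac{3 A B}{2} = \frac{15}{2}
These equations allow (A, B) = (-1, -5) or (1, 5).
Impose the point condition(s):
  u(0, 0) = 5  ⟹  B = 5
Only A = 1, B = 5 satisfies everything.
Hence u(x, y) = \sin{\left(y \right)} + 5 \cos{\left(y \right)}.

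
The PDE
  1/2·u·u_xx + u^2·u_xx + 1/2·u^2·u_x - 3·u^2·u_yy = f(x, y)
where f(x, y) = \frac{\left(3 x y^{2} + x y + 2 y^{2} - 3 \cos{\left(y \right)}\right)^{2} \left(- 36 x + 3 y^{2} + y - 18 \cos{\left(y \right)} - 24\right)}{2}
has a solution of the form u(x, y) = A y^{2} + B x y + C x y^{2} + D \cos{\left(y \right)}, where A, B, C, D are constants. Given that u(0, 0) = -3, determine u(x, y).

Substitute the ansatz u = A y^{2} + B x y + C x y^{2} + D \cos{\left(y \right)} into the left-hand side.
Derivatives of the ansatz:
  u_xx = 0
  u_x = B y + C y^{2}
  u_yy = 2 A + 2 C x - D \cos{\left(y \right)}
Term by term:
  1/2·u·u_xx = 0
  u^2·u_xx = 0
  1/2·u^2·u_x = \frac{A^{2} B y^{5}}{2} + \frac{A^{2} C y^{6}}{2} + A B^{2} x y^{4} + 2 A B C x y^{5} + A B D y^{3} \cos{\left(y \right)} + A C^{2} x y^{6} + A C D y^{4} \cos{\left(y \right)} + \frac{B^{3} x^{2} y^{3}}{2} + \frac{3 B^{2} C x^{2} y^{4}}{2} + B^{2} D x y^{2} \cos{\left(y \right)} + \frac{3 B C^{2} x^{2} y^{5}}{2} + 2 B C D x y^{3} \cos{\left(y \right)} + \frac{B D^{2} y \cos^{2}{\left(y \right)}}{2} + \frac{C^{3} x^{2} y^{6}}{2} + C^{2} D x y^{4} \cos{\left(y \right)} + \frac{C D^{2} y^{2} \cos^{2}{\left(y \right)}}{2}
  -3·u^2·u_yy = - 6 A^{3} y^{4} - 12 A^{2} B x y^{3} - 18 A^{2} C x y^{4} + 3 A^{2} D y^{4} \cos{\left(y \right)} - 12 A^{2} D y^{2} \cos{\left(y \right)} - 6 A B^{2} x^{2} y^{2} - 24 A B C x^{2} y^{3} + 6 A B D x y^{3} \cos{\left(y \right)} - 12 A B D x y \cos{\left(y \right)} - 18 A C^{2} x^{2} y^{4} + 6 A C D x y^{4} \cos{\left(y \right)} - 24 A C D x y^{2} \cos{\left(y \right)} + 6 A D^{2} y^{2} \cos^{2}{\left(y \right)} - 6 A D^{2} \cos^{2}{\left(y \right)} - 6 B^{2} C x^{3} y^{2} + 3 B^{2} D x^{2} y^{2} \cos{\left(y \right)} - 12 B C^{2} x^{3} y^{3} + 6 B C D x^{2} y^{3} \cos{\left(y \right)} - 12 B C D x^{2} y \cos{\left(y \right)} + 6 B D^{2} x y \cos^{2}{\left(y \right)} - 6 C^{3} x^{3} y^{4} + 3 C^{2} D x^{2} y^{4} \cos{\left(y \right)} - 12 C^{2} D x^{2} y^{2} \cos{\left(y \right)} + 6 C D^{2} x y^{2} \cos^{2}{\left(y \right)} - 6 C D^{2} x \cos^{2}{\left(y \right)} + 3 D^{3} \cos^{3}{\left(y \right)}
Sum these and collect like terms in the independent variables.
This must equal f(x, y) identically; expanded, f = - 162 x^{3} y^{4} - 108 x^{3} y^{3} - 18 x^{3} y^{2} + \frac{27 x^{2} y^{6}}{2} + \frac{27 x^{2} y^{5}}{2} - 81 x^{2} y^{4} \cos{\left(y \right)} - \frac{639 x^{2} y^{4}}{2} - 54 x^{2} y^{3} \cos{\left(y \right)} - \frac{287 x^{2} y^{3}}{2} + 315 x^{2} y^{2} \cos{\left(y \right)} - 12 x^{2} y^{2} + 108 x^{2} y \cos{\left(y \right)} + 18 x y^{6} + 12 x y^{5} - 135 x y^{4} \cos{\left(y \right)} - 214 x y^{4} - 54 x y^{3} \cos{\left(y \right)} - 48 x y^{3} + 162 x y^{2} \cos^{2}{\left(y \right)} + 429 x y^{2} \cos{\left(y \right)} + 54 x y \cos^{2}{\left(y \right)} + 72 x y \cos{\left(y \right)} - 162 x \cos^{2}{\left(y \right)} + 6 y^{6} + 2 y^{5} - 54 y^{4} \cos{\left(y \right)} - 48 y^{4} - 6 y^{3} \cos{\left(y \right)} + \frac{243 y^{2} \cos^{2}{\left(y \right)}}{2} + 144 y^{2} \cos{\left(y \right)} + \frac{9 y \cos^{2}{\left(y \right)}}{2} - 81 \cos^{3}{\left(y \right)} - 108 \cos^{2}{\left(y \right)}.
Matching coefficients of the independent functions:
(each divided by its leading coefficient; functions giving the same equation are listed together)
  [y^{4}]:  A^{3} - 8 = 0
  [y^{5}, x y^{3}]:  A^{2} B - 4 = 0
  [y^{6}]:  A^{2} C - 12 = 0
  [x y^{4}]:  A^{2} C - \frac{A B^{2}}{18} - \frac{107}{9} = 0
  [x y^{5}]:  A B C - 6 = 0
  [x y^{6}]:  A C^{2} - 18 = 0
  [x \cos^{2}{\left(y \right)}, x y^{2} \cos^{2}{\left(y \right)}]:  C D^{2} - 27 = 0
  [x^{2} y^{2}]:  A B^{2} - 2 = 0
  [x^{2} y^{3}]:  A B C - \frac{B^{3}}{48} - \frac{287}{48} = 0
  [x^{2} y^{4}]:  A C^{2} - \frac{B^{2} C}{12} - \frac{71}{4} = 0
  [x^{2} y^{5}, x^{3} y^{3}]:  B C^{2} - 9 = 0
  [x^{2} y^{6}, x^{3} y^{4}]:  C^{3} - 27 = 0
  [x^{3} y^{2}]:  B^{2} C - 3 = 0
  [y \cos^{2}{\left(y \right)}, x y \cos^{2}{\left(y \right)}]:  B D^{2} - 9 = 0
  [y^{2} \cos{\left(y \right)}]:  A^{2} D + 12 = 0
  [y^{2} \cos^{2}{\left(y \right)}]:  A D^{2} + \frac{C D^{2}}{12} - \frac{81}{4} = 0
  [y^{3} \cos{\left(y \right)}, x y \cos{\left(y \right)}]:  A B D + 6 = 0
  [y^{4} \cos{\left(y \right)}]:  A^{2} D + \frac{A C D}{3} + 18 = 0
  [x y^{2} \cos{\left(y \right)}]:  A C D - \frac{B^{2} D}{24} + \frac{143}{8} = 0
  [x y^{3} \cos{\left(y \right)}]:  A B D + \frac{B C D}{3} + 9 = 0
  [x y^{4} \cos{\left(y \right)}]:  A C D + \frac{C^{2} D}{6} + \frac{45}{2} = 0
  [x^{2} y \cos{\left(y \right)}, x^{2} y^{3} \cos{\left(y \right)}]:  B C D + 9 = 0
  [x^{2} y^{2} \cos{\left(y \right)}]:  B^{2} D - 4 C^{2} D - 105 = 0
  [x^{2} y^{4} \cos{\left(y \right)}]:  C^{2} D + 27 = 0
  [\cos^{2}{\left(y \right)}]:  A D^{2} - 18 = 0
  [\cos^{3}{\left(y \right)}]:  D^{3} + 27 = 0
Solving: A = 2, B = 1, C = 3, D = -3.
Check against the point condition:
  u(0, 0) = -3  ⟹  D = -3  ✓
Hence u(x, y) = 3 x y^{2} + x y + 2 y^{2} - 3 \cos{\left(y \right)}.

Answer: u(x, y) = 3 x y^{2} + x y + 2 y^{2} - 3 \cos{\left(y \right)}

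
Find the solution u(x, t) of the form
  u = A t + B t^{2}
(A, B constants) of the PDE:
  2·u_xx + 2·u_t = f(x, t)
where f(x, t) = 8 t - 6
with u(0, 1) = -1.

Substitute the ansatz u = A t + B t^{2} into the left-hand side.
Derivatives of the ansatz:
  u_xx = 0
  u_t = A + 2 B t
Term by term:
  2·u_xx = 0
  2·u_t = 2 A + 4 B t
So the left-hand side equals
  2 A + 4 B t
This must equal f(x, t) = 8 t - 6 identically.
Matching coefficients of the independent functions:
  [constant term]:  2 A = -6
  [t]:  4 B = 8
Solving: A = -3, B = 2.
Check against the point condition:
  u(0, 1) = -1  ⟹  A + B = -1  ✓
Hence u(x, t) = 2 t^{2} - 3 t.

Answer: u(x, t) = 2 t^{2} - 3 t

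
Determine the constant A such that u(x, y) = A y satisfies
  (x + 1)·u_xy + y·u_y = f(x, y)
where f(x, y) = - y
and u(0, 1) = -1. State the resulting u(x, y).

Substitute the ansatz u = A y into the left-hand side.
Derivatives of the ansatz:
  u_xy = 0
  u_y = A
Term by term:
  (x + 1)·u_xy = 0
  y·u_y = A y
So the left-hand side equals
  A y
This must equal f(x, y) = - y identically.
Matching coefficients of the independent functions:
  [y]:  A = -1
Solving: A = -1.
Check against the point condition:
  u(0, 1) = -1  ⟹  A = -1  ✓
Hence u(x, y) = - y.

Answer: u(x, y) = - y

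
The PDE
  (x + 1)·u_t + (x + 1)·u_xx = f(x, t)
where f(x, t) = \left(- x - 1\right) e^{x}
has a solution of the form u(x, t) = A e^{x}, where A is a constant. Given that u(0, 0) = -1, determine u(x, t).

Substitute the ansatz u = A e^{x} into the left-hand side.
Derivatives of the ansatz:
  u_t = 0
  u_xx = A e^{x}
Term by term:
  (x + 1)·u_t = 0
  (x + 1)·u_xx = A x e^{x} + A e^{x}
So the left-hand side equals
  A x e^{x} + A e^{x}
This must equal f(x, t) identically; expanded, f = - x e^{x} - e^{x}.
Matching coefficients of the independent functions:
  [x e^{x}, e^{x}]:  A = -1
Solving: A = -1.
Check against the point condition:
  u(0, 0) = -1  ⟹  A = -1  ✓
Hence u(x, t) = - e^{x}.

Answer: u(x, t) = - e^{x}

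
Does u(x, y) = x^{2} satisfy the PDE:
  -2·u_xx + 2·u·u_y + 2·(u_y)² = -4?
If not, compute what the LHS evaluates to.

Answer: Yes

Derivation:
Evaluate each term of the left-hand side for u = x^{2}.
Derivatives:
  u_xx = 2
  u_y = 0
Terms:
  -2·u_xx = -4
  2·u·u_y = 0
  2·(u_y)² = 0
Sum: LHS = -4
This is exactly the given right-hand side, so u is a solution.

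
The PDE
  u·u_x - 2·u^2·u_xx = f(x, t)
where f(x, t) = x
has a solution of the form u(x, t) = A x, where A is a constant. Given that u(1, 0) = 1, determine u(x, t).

Substitute the ansatz u = A x into the left-hand side.
Derivatives of the ansatz:
  u_x = A
  u_xx = 0
Term by term:
  u·u_x = A^{2} x
  -2·u^2·u_xx = 0
So the left-hand side equals
  A^{2} x
This must equal f(x, t) = x identically.
Matching coefficients of the independent functions:
  [x]:  A^{2} = 1
These equations allow (A) = (-1) or (1).
Impose the point condition(s):
  u(1, 0) = 1  ⟹  A = 1
Only A = 1 satisfies everything.
Hence u(x, t) = x.

Answer: u(x, t) = x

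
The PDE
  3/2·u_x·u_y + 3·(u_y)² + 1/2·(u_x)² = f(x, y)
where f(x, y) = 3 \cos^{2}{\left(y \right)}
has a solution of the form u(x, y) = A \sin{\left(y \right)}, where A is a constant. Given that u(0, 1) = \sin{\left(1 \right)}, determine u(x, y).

Answer: u(x, y) = \sin{\left(y \right)}

Derivation:
Substitute the ansatz u = A \sin{\left(y \right)} into the left-hand side.
Derivatives of the ansatz:
  u_x = 0
  u_y = A \cos{\left(y \right)}
Term by term:
  3/2·u_x·u_y = 0
  3·(u_y)² = 3 A^{2} \cos^{2}{\left(y \right)}
  1/2·(u_x)² = 0
So the left-hand side equals
  3 A^{2} \cos^{2}{\left(y \right)}
This must equal f(x, y) = 3 \cos^{2}{\left(y \right)} identically.
Matching coefficients of the independent functions:
  [\cos^{2}{\left(y \right)}]:  3 A^{2} = 3
These equations allow (A) = (-1) or (1).
Impose the point condition(s):
  u(0, 1) = \sin{\left(1 \right)}  ⟹  A \sin{\left(1 \right)} = \sin{\left(1 \right)}
Only A = 1 satisfies everything.
Hence u(x, y) = \sin{\left(y \right)}.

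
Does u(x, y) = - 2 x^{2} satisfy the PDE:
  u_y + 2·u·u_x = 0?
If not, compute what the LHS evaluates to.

Evaluate each term of the left-hand side for u = - 2 x^{2}.
Derivatives:
  u_y = 0
  u_x = - 4 x
Terms:
  u_y = 0
  2·u·u_x = 16 x^{3}
Sum: LHS = 16 x^{3}
Given right-hand side: 0. Difference LHS − RHS = 16 x^{3} ≠ 0, so u is not a solution.

Answer: No, the LHS evaluates to 16 x^{3}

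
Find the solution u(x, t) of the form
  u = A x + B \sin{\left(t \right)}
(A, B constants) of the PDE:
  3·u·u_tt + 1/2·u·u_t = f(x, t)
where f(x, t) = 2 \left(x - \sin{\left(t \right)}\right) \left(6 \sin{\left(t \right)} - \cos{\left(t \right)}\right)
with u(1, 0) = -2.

Substitute the ansatz u = A x + B \sin{\left(t \right)} into the left-hand side.
Derivatives of the ansatz:
  u_tt = - B \sin{\left(t \right)}
  u_t = B \cos{\left(t \right)}
Term by term:
  3·u·u_tt = - 3 A B x \sin{\left(t \right)} - 3 B^{2} \sin^{2}{\left(t \right)}
  1/2·u·u_t = \frac{A B x \cos{\left(t \right)}}{2} + \frac{B^{2} \sin{\left(t \right)} \cos{\left(t \right)}}{2}
So the left-hand side equals
  - 3 A B x \sin{\left(t \right)} + \frac{A B x \cos{\left(t \right)}}{2} - 3 B^{2} \sin^{2}{\left(t \right)} + \frac{B^{2} \sin{\left(t \right)} \cos{\left(t \right)}}{2}
This must equal f(x, t) identically; expanded, f = 12 x \sin{\left(t \right)} - 2 x \cos{\left(t \right)} - 12 \sin^{2}{\left(t \right)} + 2 \sin{\left(t \right)} \cos{\left(t \right)}.
Matching coefficients of the independent functions:
  [x \sin{\left(t \right)}]:  - 3 A B = 12
  [x \cos{\left(t \right)}]:  \frac{A B}{2} = -2
  [\sin{\left(t \right)} \cos{\left(t \right)}]:  \frac{B^{2}}{2} = 2
  [\sin^{2}{\left(t \right)}]:  - 3 B^{2} = -12
These equations allow (A, B) = (-2, 2) or (2, -2).
Impose the point condition(s):
  u(1, 0) = -2  ⟹  A = -2
Only A = -2, B = 2 satisfies everything.
Hence u(x, t) = - 2 x + 2 \sin{\left(t \right)}.

Answer: u(x, t) = - 2 x + 2 \sin{\left(t \right)}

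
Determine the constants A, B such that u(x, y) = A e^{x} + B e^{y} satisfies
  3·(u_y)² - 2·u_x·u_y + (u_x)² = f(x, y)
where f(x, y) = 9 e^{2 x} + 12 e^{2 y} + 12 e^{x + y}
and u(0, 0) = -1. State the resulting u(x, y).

Answer: u(x, y) = - 3 e^{x} + 2 e^{y}

Derivation:
Substitute the ansatz u = A e^{x} + B e^{y} into the left-hand side.
Derivatives of the ansatz:
  u_y = B e^{y}
  u_x = A e^{x}
Term by term:
  3·(u_y)² = 3 B^{2} e^{2 y}
  -2·u_x·u_y = - 2 A B e^{x} e^{y}
  (u_x)² = A^{2} e^{2 x}
So the left-hand side equals
  A^{2} e^{2 x} - 2 A B e^{x} e^{y} + 3 B^{2} e^{2 y}
This must equal f(x, y) identically; expanded, f = 9 e^{2 x} + 12 e^{x} e^{y} + 12 e^{2 y}.
Matching coefficients of the independent functions:
  [e^{x} e^{y}]:  - 2 A B = 12
  [e^{2 x}]:  A^{2} = 9
  [e^{2 y}]:  3 B^{2} = 12
These equations allow (A, B) = (-3, 2) or (3, -2).
Impose the point condition(s):
  u(0, 0) = -1  ⟹  A + B = -1
Only A = -3, B = 2 satisfies everything.
Hence u(x, y) = - 3 e^{x} + 2 e^{y}.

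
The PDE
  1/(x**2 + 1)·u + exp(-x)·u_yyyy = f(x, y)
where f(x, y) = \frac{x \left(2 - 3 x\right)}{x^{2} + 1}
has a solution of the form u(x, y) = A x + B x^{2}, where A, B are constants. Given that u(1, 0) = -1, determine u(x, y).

Answer: u(x, y) = - 3 x^{2} + 2 x

Derivation:
Substitute the ansatz u = A x + B x^{2} into the left-hand side.
Derivatives of the ansatz:
  u_yyyy = 0
Term by term:
  1/(x**2 + 1)·u = \frac{A x}{x^{2} + 1} + \frac{B x^{2}}{x^{2} + 1}
  exp(-x)·u_yyyy = 0
So the left-hand side equals
  \frac{A x}{x^{2} + 1} + \frac{B x^{2}}{x^{2} + 1}
This must equal f(x, y) identically; expanded, f = - \frac{3 x^{2}}{x^{2} + 1} + \frac{2 x}{x^{2} + 1}.
Matching coefficients of the independent functions:
  [\frac{x}{x^{2} + 1}]:  A = 2
  [\frac{x^{2}}{x^{2} + 1}]:  B = -3
Solving: A = 2, B = -3.
Check against the point condition:
  u(1, 0) = -1  ⟹  A + B = -1  ✓
Hence u(x, y) = - 3 x^{2} + 2 x.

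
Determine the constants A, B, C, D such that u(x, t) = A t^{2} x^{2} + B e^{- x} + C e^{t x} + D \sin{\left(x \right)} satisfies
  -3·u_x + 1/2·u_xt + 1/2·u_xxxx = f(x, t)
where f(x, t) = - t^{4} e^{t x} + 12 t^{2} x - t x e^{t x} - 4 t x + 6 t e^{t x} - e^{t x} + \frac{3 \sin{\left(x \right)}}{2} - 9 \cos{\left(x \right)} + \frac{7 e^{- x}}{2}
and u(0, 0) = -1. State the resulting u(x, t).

Substitute the ansatz u = A t^{2} x^{2} + B e^{- x} + C e^{t x} + D \sin{\left(x \right)} into the left-hand side.
Derivatives of the ansatz:
  u_x = 2 A t^{2} x - B e^{- x} + C t e^{t x} + D \cos{\left(x \right)}
  u_xt = 4 A t x + C t x e^{t x} + C e^{t x}
  u_xxxx = B e^{- x} + C t^{4} e^{t x} + D \sin{\left(x \right)}
Term by term:
  -3·u_x = - 6 A t^{2} x + 3 B e^{- x} - 3 C t e^{t x} - 3 D \cos{\left(x \right)}
  1/2·u_xt = 2 A t x + \frac{C t x e^{t x}}{2} + \frac{C e^{t x}}{2}
  1/2·u_xxxx = \frac{B e^{- x}}{2} + \frac{C t^{4} e^{t x}}{2} + \frac{D \sin{\left(x \right)}}{2}
So the left-hand side equals
  - 6 A t^{2} x + 2 A t x + \frac{7 B e^{- x}}{2} + \frac{C t^{4} e^{t x}}{2} + \frac{C t x e^{t x}}{2} - 3 C t e^{t x} + \frac{C e^{t x}}{2} + \frac{D \sin{\left(x \right)}}{2} - 3 D \cos{\left(x \right)}
This must equal f(x, t) = - t^{4} e^{t x} + 12 t^{2} x - t x e^{t x} - 4 t x + 6 t e^{t x} - e^{t x} + \frac{3 \sin{\left(x \right)}}{2} - 9 \cos{\left(x \right)} + \frac{7 e^{- x}}{2} identically.
Matching coefficients of the independent functions:
  [t x]:  2 A = -4
  [t e^{t x}]:  - 3 C = 6
  [t^{2} x]:  - 6 A = 12
  [t^{4} e^{t x}, t x e^{t x}, e^{t x}]:  \frac{C}{2} = -1
  [e^{- x}]:  \frac{7 B}{2} = \frac{7}{2}
  [\sin{\left(x \right)}]:  \frac{D}{2} = \frac{3}{2}
  [\cos{\left(x \right)}]:  - 3 D = -9
Solving: A = -2, B = 1, C = -2, D = 3.
Check against the point condition:
  u(0, 0) = -1  ⟹  B + C = -1  ✓
Hence u(x, t) = - 2 t^{2} x^{2} - 2 e^{t x} + 3 \sin{\left(x \right)} + e^{- x}.

Answer: u(x, t) = - 2 t^{2} x^{2} - 2 e^{t x} + 3 \sin{\left(x \right)} + e^{- x}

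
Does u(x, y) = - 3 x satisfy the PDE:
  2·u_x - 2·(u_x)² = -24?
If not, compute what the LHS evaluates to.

Evaluate each term of the left-hand side for u = - 3 x.
Derivatives:
  u_x = -3
Terms:
  2·u_x = -6
  -2·(u_x)² = -18
Sum: LHS = -24
This is exactly the given right-hand side, so u is a solution.

Answer: Yes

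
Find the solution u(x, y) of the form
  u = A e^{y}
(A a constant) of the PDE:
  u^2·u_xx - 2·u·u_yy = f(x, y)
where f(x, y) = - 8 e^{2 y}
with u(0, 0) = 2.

Answer: u(x, y) = 2 e^{y}

Derivation:
Substitute the ansatz u = A e^{y} into the left-hand side.
Derivatives of the ansatz:
  u_xx = 0
  u_yy = A e^{y}
Term by term:
  u^2·u_xx = 0
  -2·u·u_yy = - 2 A^{2} e^{2 y}
So the left-hand side equals
  - 2 A^{2} e^{2 y}
This must equal f(x, y) = - 8 e^{2 y} identically.
Matching coefficients of the independent functions:
  [e^{2 y}]:  - 2 A^{2} = -8
These equations allow (A) = (-2) or (2).
Impose the point condition(s):
  u(0, 0) = 2  ⟹  A = 2
Only A = 2 satisfies everything.
Hence u(x, y) = 2 e^{y}.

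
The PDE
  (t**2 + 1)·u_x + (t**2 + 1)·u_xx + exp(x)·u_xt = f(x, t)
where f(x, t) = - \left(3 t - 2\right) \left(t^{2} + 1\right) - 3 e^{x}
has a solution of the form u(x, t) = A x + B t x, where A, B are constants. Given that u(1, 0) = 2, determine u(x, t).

Substitute the ansatz u = A x + B t x into the left-hand side.
Derivatives of the ansatz:
  u_x = A + B t
  u_xx = 0
  u_xt = B
Term by term:
  (t**2 + 1)·u_x = A t^{2} + A + B t^{3} + B t
  (t**2 + 1)·u_xx = 0
  exp(x)·u_xt = B e^{x}
So the left-hand side equals
  A t^{2} + A + B t^{3} + B t + B e^{x}
This must equal f(x, t) identically; expanded, f = - 3 t^{3} + 2 t^{2} - 3 t - 3 e^{x} + 2.
Matching coefficients of the independent functions:
  [constant term, t^{2}]:  A = 2
  [t, t^{3}, e^{x}]:  B = -3
Solving: A = 2, B = -3.
Check against the point condition:
  u(1, 0) = 2  ⟹  A = 2  ✓
Hence u(x, t) = - 3 t x + 2 x.

Answer: u(x, t) = - 3 t x + 2 x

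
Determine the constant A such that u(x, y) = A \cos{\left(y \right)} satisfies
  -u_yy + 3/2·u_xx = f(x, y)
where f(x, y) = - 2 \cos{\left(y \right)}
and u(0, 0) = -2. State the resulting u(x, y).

Substitute the ansatz u = A \cos{\left(y \right)} into the left-hand side.
Derivatives of the ansatz:
  u_yy = - A \cos{\left(y \right)}
  u_xx = 0
Term by term:
  -u_yy = A \cos{\left(y \right)}
  3/2·u_xx = 0
So the left-hand side equals
  A \cos{\left(y \right)}
This must equal f(x, y) = - 2 \cos{\left(y \right)} identically.
Matching coefficients of the independent functions:
  [\cos{\left(y \right)}]:  A = -2
Solving: A = -2.
Check against the point condition:
  u(0, 0) = -2  ⟹  A = -2  ✓
Hence u(x, y) = - 2 \cos{\left(y \right)}.

Answer: u(x, y) = - 2 \cos{\left(y \right)}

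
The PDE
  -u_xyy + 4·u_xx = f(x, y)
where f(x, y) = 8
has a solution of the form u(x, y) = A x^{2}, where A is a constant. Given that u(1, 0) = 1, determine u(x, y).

Substitute the ansatz u = A x^{2} into the left-hand side.
Derivatives of the ansatz:
  u_xyy = 0
  u_xx = 2 A
Term by term:
  -u_xyy = 0
  4·u_xx = 8 A
So the left-hand side equals
  8 A
This must equal f(x, y) = 8 identically.
Matching coefficients of the independent functions:
  [constant term]:  8 A = 8
Solving: A = 1.
Check against the point condition:
  u(1, 0) = 1  ⟹  A = 1  ✓
Hence u(x, y) = x^{2}.

Answer: u(x, y) = x^{2}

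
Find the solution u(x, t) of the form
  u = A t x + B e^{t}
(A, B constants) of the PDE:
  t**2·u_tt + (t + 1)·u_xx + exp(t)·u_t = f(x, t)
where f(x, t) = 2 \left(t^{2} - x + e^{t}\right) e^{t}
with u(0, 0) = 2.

Substitute the ansatz u = A t x + B e^{t} into the left-hand side.
Derivatives of the ansatz:
  u_tt = B e^{t}
  u_xx = 0
  u_t = A x + B e^{t}
Term by term:
  t**2·u_tt = B t^{2} e^{t}
  (t + 1)·u_xx = 0
  exp(t)·u_t = A x e^{t} + B e^{2 t}
So the left-hand side equals
  A x e^{t} + B t^{2} e^{t} + B e^{2 t}
This must equal f(x, t) identically; expanded, f = 2 t^{2} e^{t} - 2 x e^{t} + 2 e^{2 t}.
Matching coefficients of the independent functions:
  [t^{2} e^{t}, e^{2 t}]:  B = 2
  [x e^{t}]:  A = -2
Solving: A = -2, B = 2.
Check against the point condition:
  u(0, 0) = 2  ⟹  B = 2  ✓
Hence u(x, t) = - 2 t x + 2 e^{t}.

Answer: u(x, t) = - 2 t x + 2 e^{t}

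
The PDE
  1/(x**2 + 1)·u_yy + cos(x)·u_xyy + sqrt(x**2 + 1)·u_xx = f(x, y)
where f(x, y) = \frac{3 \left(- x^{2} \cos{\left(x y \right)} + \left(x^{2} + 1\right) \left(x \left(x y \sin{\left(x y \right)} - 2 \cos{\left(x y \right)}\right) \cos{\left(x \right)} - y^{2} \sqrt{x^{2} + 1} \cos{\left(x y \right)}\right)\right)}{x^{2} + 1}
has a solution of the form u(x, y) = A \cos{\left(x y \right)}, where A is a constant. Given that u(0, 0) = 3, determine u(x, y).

Substitute the ansatz u = A \cos{\left(x y \right)} into the left-hand side.
Derivatives of the ansatz:
  u_yy = - A x^{2} \cos{\left(x y \right)}
  u_xyy = A x^{2} y \sin{\left(x y \right)} - 2 A x \cos{\left(x y \right)}
  u_xx = - A y^{2} \cos{\left(x y \right)}
Term by term:
  1/(x**2 + 1)·u_yy = - \frac{A x^{2} \cos{\left(x y \right)}}{x^{2} + 1}
  cos(x)·u_xyy = A x^{2} y \sin{\left(x y \right)} \cos{\left(x \right)} - 2 A x \cos{\left(x \right)} \cos{\left(x y \right)}
  sqrt(x**2 + 1)·u_xx = - A y^{2} \sqrt{x^{2} + 1} \cos{\left(x y \right)}
So the left-hand side equals
  A x^{2} y \sin{\left(x y \right)} \cos{\left(x \right)} - \frac{A x^{2} \cos{\left(x y \right)}}{x^{2} + 1} - 2 A x \cos{\left(x \right)} \cos{\left(x y \right)} - A y^{2} \sqrt{x^{2} + 1} \cos{\left(x y \right)}
This must equal f(x, y) identically; expanded, f = 3 x^{2} y \sin{\left(x y \right)} \cos{\left(x \right)} - \frac{3 x^{2} \cos{\left(x y \right)}}{x^{2} + 1} - 6 x \cos{\left(x \right)} \cos{\left(x y \right)} - 3 y^{2} \sqrt{x^{2} + 1} \cos{\left(x y \right)}.
Matching coefficients of the independent functions:
  [x \cos{\left(x \right)} \cos{\left(x y \right)}]:  - 2 A = -6
  [\frac{x^{2} \cos{\left(x y \right)}}{x^{2} + 1}, y^{2} \sqrt{x^{2} + 1} \cos{\left(x y \right)}]:  - A = -3
  [x^{2} y \sin{\left(x y \right)} \cos{\left(x \right)}]:  A = 3
Solving: A = 3.
Check against the point condition:
  u(0, 0) = 3  ⟹  A = 3  ✓
Hence u(x, y) = 3 \cos{\left(x y \right)}.

Answer: u(x, y) = 3 \cos{\left(x y \right)}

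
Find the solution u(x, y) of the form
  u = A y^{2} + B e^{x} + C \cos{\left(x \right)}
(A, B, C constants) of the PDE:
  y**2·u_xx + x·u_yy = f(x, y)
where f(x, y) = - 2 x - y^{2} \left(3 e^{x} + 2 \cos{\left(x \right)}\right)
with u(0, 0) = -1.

Answer: u(x, y) = - y^{2} - 3 e^{x} + 2 \cos{\left(x \right)}

Derivation:
Substitute the ansatz u = A y^{2} + B e^{x} + C \cos{\left(x \right)} into the left-hand side.
Derivatives of the ansatz:
  u_xx = B e^{x} - C \cos{\left(x \right)}
  u_yy = 2 A
Term by term:
  y**2·u_xx = B y^{2} e^{x} - C y^{2} \cos{\left(x \right)}
  x·u_yy = 2 A x
So the left-hand side equals
  2 A x + B y^{2} e^{x} - C y^{2} \cos{\left(x \right)}
This must equal f(x, y) identically; expanded, f = - 2 x - 3 y^{2} e^{x} - 2 y^{2} \cos{\left(x \right)}.
Matching coefficients of the independent functions:
  [x]:  2 A = -2
  [y^{2} e^{x}]:  B = -3
  [y^{2} \cos{\left(x \right)}]:  - C = -2
Solving: A = -1, B = -3, C = 2.
Check against the point condition:
  u(0, 0) = -1  ⟹  B + C = -1  ✓
Hence u(x, y) = - y^{2} - 3 e^{x} + 2 \cos{\left(x \right)}.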